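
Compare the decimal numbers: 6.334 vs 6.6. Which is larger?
6.6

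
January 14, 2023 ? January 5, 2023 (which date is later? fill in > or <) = >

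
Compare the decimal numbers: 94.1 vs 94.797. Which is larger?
94.797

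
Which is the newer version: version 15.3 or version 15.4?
version 15.4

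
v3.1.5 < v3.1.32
True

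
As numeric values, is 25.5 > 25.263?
True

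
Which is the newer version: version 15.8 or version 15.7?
version 15.8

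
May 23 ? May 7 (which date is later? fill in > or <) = >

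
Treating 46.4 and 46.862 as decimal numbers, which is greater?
46.862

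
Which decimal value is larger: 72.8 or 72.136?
72.8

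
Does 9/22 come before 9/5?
No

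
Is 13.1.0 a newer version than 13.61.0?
No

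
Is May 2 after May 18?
No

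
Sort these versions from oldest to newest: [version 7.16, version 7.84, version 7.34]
[version 7.16, version 7.34, version 7.84]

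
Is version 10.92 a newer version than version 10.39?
Yes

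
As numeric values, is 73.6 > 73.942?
False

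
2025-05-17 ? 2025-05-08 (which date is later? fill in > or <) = >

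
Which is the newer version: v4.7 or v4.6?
v4.7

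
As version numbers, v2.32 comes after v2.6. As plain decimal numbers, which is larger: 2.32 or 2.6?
2.6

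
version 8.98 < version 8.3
False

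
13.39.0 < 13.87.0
True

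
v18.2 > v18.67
False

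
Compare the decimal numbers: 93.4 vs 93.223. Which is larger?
93.4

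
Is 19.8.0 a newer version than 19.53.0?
No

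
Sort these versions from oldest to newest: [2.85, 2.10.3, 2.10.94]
[2.10.3, 2.10.94, 2.85]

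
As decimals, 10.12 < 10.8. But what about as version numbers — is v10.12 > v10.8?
True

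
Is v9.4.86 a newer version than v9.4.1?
Yes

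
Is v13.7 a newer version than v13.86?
No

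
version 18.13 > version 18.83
False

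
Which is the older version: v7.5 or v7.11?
v7.5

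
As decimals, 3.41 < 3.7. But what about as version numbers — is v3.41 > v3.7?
True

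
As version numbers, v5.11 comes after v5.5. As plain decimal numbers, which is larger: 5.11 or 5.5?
5.5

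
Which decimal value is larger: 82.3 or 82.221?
82.3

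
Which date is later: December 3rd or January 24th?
December 3rd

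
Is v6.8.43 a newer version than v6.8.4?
Yes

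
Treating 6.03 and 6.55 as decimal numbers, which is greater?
6.55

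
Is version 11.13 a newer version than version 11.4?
Yes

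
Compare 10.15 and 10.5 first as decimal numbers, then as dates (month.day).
As decimals: 10.15 < 10.5. As dates: 10/15 is later than 10/5 (day 15 > day 5).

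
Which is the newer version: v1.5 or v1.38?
v1.38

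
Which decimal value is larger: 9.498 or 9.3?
9.498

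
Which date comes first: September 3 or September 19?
September 3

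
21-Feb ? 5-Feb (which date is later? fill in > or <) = >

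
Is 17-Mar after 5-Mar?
Yes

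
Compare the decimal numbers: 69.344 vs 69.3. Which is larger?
69.344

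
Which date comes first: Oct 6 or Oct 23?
Oct 6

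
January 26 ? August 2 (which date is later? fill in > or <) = <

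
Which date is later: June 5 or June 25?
June 25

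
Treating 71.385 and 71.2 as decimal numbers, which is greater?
71.385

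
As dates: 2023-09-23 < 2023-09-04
False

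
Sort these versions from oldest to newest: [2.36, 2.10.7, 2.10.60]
[2.10.7, 2.10.60, 2.36]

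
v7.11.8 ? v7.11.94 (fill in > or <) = <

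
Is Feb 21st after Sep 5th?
No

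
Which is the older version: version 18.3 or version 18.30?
version 18.3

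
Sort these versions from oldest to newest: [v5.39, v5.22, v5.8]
[v5.8, v5.22, v5.39]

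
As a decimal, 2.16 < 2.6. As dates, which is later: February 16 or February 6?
February 16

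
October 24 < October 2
False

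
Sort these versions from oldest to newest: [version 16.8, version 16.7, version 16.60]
[version 16.7, version 16.8, version 16.60]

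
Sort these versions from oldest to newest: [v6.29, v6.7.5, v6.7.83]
[v6.7.5, v6.7.83, v6.29]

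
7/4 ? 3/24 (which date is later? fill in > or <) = >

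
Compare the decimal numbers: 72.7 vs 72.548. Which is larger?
72.7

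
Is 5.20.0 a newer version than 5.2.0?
Yes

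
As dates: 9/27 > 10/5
False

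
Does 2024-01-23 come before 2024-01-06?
No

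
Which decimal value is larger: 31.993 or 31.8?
31.993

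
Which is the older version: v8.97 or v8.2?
v8.2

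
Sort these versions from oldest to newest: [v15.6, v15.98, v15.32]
[v15.6, v15.32, v15.98]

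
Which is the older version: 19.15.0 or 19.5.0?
19.5.0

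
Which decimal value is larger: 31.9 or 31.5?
31.9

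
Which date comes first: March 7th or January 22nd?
January 22nd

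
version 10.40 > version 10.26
True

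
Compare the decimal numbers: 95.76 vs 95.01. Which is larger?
95.76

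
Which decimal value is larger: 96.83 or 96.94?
96.94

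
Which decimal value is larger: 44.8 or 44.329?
44.8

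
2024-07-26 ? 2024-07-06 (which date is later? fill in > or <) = >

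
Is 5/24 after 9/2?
No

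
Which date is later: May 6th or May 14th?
May 14th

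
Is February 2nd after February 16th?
No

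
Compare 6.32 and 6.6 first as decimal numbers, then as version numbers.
As decimals: 6.32 < 6.6. As versions: v6.32 > v6.6 (minor version 32 > 6).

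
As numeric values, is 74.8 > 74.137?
True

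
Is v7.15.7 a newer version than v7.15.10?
No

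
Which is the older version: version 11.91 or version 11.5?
version 11.5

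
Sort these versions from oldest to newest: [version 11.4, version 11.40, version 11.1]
[version 11.1, version 11.4, version 11.40]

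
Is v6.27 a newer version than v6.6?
Yes. Version numbers are compared segment by segment as integers, not as decimals: minor version 27 > 6, so v6.27 > v6.6 (even though the decimal 6.27 < 6.6).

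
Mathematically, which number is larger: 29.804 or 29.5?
29.804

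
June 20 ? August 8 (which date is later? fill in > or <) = <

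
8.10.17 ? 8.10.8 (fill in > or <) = >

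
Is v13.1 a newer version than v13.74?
No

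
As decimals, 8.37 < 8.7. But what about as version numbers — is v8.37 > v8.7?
True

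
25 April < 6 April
False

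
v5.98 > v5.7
True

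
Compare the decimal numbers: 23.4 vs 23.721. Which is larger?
23.721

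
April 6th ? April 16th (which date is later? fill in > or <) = <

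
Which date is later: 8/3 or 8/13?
8/13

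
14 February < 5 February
False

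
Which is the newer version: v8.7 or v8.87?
v8.87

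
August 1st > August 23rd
False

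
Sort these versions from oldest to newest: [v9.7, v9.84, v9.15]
[v9.7, v9.15, v9.84]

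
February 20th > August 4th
False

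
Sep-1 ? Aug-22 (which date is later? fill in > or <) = >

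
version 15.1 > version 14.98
True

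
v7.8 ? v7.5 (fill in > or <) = >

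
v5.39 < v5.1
False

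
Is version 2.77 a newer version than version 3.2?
No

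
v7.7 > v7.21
False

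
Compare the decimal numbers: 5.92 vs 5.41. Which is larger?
5.92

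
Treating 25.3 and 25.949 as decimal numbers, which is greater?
25.949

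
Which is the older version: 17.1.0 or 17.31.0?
17.1.0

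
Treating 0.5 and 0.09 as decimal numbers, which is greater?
0.5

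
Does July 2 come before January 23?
No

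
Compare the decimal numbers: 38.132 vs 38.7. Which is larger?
38.7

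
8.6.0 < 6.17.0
False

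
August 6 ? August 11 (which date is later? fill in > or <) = <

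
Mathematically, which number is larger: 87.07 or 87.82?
87.82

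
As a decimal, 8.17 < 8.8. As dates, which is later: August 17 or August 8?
August 17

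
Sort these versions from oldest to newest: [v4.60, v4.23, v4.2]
[v4.2, v4.23, v4.60]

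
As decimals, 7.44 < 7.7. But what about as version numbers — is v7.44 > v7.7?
True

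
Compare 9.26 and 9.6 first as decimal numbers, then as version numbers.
As decimals: 9.26 < 9.6. As versions: v9.26 > v9.6 (minor version 26 > 6).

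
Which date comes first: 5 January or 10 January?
5 January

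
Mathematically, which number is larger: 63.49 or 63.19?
63.49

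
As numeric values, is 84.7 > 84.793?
False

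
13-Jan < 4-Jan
False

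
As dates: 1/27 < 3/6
True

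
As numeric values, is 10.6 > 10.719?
False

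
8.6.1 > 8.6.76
False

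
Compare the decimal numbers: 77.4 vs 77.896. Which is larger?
77.896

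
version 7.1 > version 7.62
False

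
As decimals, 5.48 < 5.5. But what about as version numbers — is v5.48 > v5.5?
True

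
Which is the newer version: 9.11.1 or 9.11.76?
9.11.76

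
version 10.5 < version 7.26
False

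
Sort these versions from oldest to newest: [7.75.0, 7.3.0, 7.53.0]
[7.3.0, 7.53.0, 7.75.0]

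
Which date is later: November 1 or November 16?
November 16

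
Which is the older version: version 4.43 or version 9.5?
version 4.43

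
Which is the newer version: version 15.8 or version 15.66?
version 15.66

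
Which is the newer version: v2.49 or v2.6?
v2.49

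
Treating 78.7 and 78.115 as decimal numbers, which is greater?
78.7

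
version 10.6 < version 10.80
True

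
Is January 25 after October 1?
No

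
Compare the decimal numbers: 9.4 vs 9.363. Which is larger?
9.4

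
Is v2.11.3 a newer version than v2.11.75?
No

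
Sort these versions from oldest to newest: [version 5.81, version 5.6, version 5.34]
[version 5.6, version 5.34, version 5.81]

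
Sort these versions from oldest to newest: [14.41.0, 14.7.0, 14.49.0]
[14.7.0, 14.41.0, 14.49.0]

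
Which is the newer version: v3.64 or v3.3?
v3.64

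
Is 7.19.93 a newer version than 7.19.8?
Yes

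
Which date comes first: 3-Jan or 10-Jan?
3-Jan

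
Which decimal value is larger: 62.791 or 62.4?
62.791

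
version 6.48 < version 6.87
True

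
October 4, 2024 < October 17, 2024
True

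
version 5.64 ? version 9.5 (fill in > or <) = <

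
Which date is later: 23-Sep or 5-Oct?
5-Oct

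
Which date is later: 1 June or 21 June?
21 June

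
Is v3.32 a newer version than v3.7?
Yes. Version numbers are compared segment by segment as integers, not as decimals: minor version 32 > 7, so v3.32 > v3.7 (even though the decimal 3.32 < 3.7).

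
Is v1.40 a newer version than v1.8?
Yes. Version numbers are compared segment by segment as integers, not as decimals: minor version 40 > 8, so v1.40 > v1.8 (even though the decimal 1.40 < 1.8).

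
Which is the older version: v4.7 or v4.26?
v4.7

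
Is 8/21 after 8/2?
Yes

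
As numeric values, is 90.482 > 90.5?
False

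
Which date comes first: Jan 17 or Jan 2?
Jan 2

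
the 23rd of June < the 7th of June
False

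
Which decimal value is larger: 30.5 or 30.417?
30.5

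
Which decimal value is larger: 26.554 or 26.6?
26.6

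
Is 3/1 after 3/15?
No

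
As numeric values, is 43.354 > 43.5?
False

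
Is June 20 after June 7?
Yes. Day 20 comes after day 7 in June — this is a date comparison, not a decimal one (the decimal 6.20 would be smaller than 6.7).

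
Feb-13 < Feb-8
False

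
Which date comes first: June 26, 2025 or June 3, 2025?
June 3, 2025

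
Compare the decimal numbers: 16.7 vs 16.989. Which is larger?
16.989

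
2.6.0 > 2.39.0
False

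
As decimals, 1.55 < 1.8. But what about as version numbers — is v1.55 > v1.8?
True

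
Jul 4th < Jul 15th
True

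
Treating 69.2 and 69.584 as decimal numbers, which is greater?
69.584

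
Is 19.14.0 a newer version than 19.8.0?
Yes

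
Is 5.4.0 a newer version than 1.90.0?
Yes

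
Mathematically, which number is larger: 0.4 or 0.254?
0.4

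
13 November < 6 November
False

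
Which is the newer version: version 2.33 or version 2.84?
version 2.84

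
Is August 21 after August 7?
Yes. Day 21 comes after day 7 in August — this is a date comparison, not a decimal one (the decimal 8.21 would be smaller than 8.7).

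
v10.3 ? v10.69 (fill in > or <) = <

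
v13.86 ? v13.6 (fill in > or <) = >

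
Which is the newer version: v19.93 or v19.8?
v19.93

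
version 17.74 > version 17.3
True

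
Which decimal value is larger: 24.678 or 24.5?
24.678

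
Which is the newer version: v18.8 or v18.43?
v18.43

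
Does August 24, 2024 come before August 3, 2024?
No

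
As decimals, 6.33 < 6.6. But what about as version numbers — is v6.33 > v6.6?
True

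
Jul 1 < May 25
False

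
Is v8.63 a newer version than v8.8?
Yes. Version numbers are compared segment by segment as integers, not as decimals: minor version 63 > 8, so v8.63 > v8.8 (even though the decimal 8.63 < 8.8).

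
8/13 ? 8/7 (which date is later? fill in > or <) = >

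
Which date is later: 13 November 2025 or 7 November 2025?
13 November 2025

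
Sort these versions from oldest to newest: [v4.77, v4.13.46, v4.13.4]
[v4.13.4, v4.13.46, v4.77]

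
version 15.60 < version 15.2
False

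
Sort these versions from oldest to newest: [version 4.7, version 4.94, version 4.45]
[version 4.7, version 4.45, version 4.94]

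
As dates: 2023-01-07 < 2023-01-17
True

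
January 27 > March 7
False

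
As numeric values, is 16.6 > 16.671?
False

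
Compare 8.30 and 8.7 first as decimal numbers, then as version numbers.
As decimals: 8.30 < 8.7. As versions: v8.30 > v8.7 (minor version 30 > 7).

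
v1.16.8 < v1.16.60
True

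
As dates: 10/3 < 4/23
False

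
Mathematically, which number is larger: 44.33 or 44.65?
44.65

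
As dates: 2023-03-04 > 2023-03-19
False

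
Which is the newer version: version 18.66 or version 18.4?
version 18.66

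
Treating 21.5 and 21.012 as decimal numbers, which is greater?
21.5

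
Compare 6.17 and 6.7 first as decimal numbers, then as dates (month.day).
As decimals: 6.17 < 6.7. As dates: 6/17 is later than 6/7 (day 17 > day 7).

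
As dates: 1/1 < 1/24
True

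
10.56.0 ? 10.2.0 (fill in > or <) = >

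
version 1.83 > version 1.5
True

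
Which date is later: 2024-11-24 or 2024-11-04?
2024-11-24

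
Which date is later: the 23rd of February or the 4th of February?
the 23rd of February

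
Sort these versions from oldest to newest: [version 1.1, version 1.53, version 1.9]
[version 1.1, version 1.9, version 1.53]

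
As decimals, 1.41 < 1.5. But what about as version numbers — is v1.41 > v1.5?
True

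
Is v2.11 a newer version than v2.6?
Yes. Version numbers are compared segment by segment as integers, not as decimals: minor version 11 > 6, so v2.11 > v2.6 (even though the decimal 2.11 < 2.6).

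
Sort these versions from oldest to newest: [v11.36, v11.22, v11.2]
[v11.2, v11.22, v11.36]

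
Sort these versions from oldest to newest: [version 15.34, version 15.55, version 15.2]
[version 15.2, version 15.34, version 15.55]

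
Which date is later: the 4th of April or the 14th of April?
the 14th of April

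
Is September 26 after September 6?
Yes. Day 26 comes after day 6 in September — this is a date comparison, not a decimal one (the decimal 9.26 would be smaller than 9.6).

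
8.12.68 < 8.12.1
False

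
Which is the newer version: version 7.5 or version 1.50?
version 7.5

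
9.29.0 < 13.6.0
True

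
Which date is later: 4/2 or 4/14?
4/14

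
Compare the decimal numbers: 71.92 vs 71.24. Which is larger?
71.92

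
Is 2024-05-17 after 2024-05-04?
Yes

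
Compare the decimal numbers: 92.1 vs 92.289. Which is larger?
92.289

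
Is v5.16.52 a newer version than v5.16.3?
Yes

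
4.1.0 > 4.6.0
False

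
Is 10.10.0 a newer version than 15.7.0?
No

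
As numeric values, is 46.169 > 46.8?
False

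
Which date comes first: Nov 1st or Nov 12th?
Nov 1st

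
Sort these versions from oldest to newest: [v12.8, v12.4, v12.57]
[v12.4, v12.8, v12.57]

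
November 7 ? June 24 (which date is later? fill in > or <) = >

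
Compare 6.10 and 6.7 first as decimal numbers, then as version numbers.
As decimals: 6.10 < 6.7. As versions: v6.10 > v6.7 (minor version 10 > 7).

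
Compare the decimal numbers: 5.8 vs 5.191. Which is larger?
5.8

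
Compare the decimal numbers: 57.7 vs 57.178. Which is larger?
57.7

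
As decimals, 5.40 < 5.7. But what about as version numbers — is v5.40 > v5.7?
True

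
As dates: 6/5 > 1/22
True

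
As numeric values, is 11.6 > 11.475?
True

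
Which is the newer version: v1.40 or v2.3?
v2.3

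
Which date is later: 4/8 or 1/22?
4/8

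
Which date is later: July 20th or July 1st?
July 20th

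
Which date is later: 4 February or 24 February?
24 February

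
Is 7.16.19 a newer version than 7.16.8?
Yes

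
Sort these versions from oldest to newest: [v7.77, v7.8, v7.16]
[v7.8, v7.16, v7.77]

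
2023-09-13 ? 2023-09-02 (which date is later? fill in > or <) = >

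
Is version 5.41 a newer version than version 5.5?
Yes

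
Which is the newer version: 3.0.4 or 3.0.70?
3.0.70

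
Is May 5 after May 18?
No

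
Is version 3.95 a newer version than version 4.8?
No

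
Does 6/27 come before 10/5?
Yes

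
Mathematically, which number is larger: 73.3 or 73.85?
73.85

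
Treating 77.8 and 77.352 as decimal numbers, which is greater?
77.8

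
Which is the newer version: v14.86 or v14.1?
v14.86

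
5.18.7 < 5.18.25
True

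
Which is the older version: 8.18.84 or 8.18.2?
8.18.2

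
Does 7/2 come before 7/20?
Yes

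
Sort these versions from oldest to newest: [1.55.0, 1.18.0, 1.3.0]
[1.3.0, 1.18.0, 1.55.0]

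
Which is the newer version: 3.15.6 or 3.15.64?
3.15.64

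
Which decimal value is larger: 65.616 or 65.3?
65.616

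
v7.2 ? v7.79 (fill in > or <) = <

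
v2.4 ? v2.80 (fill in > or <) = <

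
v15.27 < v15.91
True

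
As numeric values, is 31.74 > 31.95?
False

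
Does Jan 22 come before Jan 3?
No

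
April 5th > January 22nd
True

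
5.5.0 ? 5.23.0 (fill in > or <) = <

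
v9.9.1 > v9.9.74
False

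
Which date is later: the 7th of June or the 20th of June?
the 20th of June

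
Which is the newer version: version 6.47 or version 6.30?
version 6.47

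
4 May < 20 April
False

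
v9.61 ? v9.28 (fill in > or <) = >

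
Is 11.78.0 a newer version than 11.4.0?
Yes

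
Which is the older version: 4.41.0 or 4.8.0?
4.8.0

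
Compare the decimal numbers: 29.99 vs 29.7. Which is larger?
29.99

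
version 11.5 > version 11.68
False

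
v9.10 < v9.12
True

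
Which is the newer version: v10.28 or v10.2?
v10.28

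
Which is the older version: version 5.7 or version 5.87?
version 5.7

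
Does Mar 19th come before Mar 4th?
No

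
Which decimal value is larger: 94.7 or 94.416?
94.7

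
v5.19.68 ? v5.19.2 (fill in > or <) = >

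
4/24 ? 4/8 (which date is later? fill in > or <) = >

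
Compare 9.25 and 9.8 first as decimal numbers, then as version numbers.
As decimals: 9.25 < 9.8. As versions: v9.25 > v9.8 (minor version 25 > 8).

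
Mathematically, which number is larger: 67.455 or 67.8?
67.8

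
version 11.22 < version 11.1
False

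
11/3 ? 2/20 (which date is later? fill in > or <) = >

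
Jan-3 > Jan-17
False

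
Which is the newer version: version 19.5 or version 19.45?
version 19.45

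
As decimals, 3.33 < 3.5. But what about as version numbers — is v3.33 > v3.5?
True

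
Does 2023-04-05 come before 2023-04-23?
Yes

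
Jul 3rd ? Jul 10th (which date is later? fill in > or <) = <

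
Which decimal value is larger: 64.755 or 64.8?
64.8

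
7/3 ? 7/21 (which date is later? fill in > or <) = <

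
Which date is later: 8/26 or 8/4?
8/26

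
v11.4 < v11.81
True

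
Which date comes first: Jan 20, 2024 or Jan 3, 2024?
Jan 3, 2024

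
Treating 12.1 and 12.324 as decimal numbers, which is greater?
12.324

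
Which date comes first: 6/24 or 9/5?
6/24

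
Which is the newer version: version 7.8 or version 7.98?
version 7.98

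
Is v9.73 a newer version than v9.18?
Yes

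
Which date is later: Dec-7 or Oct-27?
Dec-7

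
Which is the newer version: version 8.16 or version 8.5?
version 8.16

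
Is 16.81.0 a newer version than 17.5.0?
No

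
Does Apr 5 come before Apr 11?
Yes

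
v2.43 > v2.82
False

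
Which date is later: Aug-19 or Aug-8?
Aug-19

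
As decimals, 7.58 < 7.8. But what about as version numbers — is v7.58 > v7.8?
True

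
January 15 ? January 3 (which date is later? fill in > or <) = >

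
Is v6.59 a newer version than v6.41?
Yes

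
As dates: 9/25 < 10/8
True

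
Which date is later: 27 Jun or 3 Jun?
27 Jun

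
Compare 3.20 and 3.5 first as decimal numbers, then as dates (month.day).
As decimals: 3.20 < 3.5. As dates: 3/20 is later than 3/5 (day 20 > day 5).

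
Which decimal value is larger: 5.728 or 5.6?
5.728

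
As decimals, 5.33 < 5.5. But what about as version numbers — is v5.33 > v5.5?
True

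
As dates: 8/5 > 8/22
False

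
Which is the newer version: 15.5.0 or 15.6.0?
15.6.0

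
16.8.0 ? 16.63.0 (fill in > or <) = <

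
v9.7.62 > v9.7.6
True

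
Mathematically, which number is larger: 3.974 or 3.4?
3.974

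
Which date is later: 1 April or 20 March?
1 April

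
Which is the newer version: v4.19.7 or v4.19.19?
v4.19.19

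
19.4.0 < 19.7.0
True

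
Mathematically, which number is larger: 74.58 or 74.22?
74.58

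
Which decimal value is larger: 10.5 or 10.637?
10.637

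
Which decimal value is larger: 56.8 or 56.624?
56.8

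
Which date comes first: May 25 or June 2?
May 25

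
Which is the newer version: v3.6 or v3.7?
v3.7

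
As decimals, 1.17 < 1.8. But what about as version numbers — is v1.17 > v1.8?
True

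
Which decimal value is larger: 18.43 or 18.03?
18.43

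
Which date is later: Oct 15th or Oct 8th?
Oct 15th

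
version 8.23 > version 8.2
True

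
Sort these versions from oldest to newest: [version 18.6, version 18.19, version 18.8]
[version 18.6, version 18.8, version 18.19]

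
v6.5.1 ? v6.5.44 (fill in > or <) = <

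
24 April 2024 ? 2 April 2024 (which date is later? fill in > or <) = >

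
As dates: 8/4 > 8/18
False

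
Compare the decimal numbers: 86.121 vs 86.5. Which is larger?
86.5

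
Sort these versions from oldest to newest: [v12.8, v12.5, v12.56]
[v12.5, v12.8, v12.56]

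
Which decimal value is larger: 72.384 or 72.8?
72.8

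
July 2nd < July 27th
True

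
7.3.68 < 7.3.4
False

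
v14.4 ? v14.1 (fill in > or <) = >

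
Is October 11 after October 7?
Yes. Day 11 comes after day 7 in October — this is a date comparison, not a decimal one (the decimal 10.11 would be smaller than 10.7).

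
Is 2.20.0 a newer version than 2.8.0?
Yes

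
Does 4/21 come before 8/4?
Yes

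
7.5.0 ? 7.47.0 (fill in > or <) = <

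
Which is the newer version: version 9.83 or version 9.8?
version 9.83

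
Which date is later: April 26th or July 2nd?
July 2nd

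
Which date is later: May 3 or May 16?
May 16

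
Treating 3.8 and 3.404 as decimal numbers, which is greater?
3.8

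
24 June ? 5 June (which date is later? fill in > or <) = >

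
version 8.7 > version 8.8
False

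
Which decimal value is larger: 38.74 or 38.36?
38.74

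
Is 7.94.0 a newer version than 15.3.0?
No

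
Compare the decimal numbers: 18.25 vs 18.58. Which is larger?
18.58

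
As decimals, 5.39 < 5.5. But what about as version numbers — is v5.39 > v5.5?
True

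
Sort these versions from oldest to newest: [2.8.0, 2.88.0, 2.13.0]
[2.8.0, 2.13.0, 2.88.0]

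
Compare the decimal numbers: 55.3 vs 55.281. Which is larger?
55.3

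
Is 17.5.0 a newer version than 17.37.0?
No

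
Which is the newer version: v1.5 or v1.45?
v1.45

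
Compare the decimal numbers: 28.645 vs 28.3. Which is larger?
28.645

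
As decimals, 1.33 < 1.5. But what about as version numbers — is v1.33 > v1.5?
True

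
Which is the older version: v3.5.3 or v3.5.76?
v3.5.3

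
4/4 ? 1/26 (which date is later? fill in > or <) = >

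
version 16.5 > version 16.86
False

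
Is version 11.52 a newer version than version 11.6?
Yes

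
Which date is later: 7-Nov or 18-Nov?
18-Nov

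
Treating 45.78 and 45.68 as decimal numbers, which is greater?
45.78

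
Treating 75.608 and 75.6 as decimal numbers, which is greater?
75.608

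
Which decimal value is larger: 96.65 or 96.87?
96.87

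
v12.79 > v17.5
False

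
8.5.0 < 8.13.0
True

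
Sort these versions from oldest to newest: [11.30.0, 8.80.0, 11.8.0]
[8.80.0, 11.8.0, 11.30.0]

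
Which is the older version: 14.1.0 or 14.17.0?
14.1.0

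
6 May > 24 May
False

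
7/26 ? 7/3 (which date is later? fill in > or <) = >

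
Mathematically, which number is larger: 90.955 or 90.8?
90.955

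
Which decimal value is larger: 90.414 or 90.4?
90.414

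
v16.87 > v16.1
True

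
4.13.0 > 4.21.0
False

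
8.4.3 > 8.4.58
False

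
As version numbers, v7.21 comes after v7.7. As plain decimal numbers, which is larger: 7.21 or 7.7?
7.7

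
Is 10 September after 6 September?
Yes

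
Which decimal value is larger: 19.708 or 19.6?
19.708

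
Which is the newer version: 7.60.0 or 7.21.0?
7.60.0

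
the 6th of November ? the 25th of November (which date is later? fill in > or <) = <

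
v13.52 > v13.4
True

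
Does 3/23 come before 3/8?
No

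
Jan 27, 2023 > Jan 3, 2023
True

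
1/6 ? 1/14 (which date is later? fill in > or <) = <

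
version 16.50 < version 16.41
False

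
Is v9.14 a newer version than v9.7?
Yes. Version numbers are compared segment by segment as integers, not as decimals: minor version 14 > 7, so v9.14 > v9.7 (even though the decimal 9.14 < 9.7).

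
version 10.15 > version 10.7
True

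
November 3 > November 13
False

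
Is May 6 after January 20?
Yes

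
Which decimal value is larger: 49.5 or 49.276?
49.5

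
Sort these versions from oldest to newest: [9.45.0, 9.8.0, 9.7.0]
[9.7.0, 9.8.0, 9.45.0]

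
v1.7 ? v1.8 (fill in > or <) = <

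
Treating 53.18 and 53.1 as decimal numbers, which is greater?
53.18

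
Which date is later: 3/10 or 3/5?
3/10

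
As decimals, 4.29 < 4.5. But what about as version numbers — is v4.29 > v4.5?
True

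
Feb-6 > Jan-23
True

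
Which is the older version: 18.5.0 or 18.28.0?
18.5.0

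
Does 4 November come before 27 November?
Yes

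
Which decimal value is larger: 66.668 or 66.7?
66.7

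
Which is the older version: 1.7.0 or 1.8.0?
1.7.0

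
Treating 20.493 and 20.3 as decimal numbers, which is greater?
20.493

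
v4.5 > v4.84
False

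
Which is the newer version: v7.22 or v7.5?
v7.22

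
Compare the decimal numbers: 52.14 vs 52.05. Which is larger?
52.14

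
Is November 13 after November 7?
Yes. Day 13 comes after day 7 in November — this is a date comparison, not a decimal one (the decimal 11.13 would be smaller than 11.7).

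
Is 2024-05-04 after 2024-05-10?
No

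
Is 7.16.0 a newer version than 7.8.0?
Yes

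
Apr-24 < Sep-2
True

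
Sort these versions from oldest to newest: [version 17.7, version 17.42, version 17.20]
[version 17.7, version 17.20, version 17.42]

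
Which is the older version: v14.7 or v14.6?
v14.6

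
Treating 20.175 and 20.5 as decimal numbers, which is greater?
20.5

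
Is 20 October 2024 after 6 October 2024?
Yes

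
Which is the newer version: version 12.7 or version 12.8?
version 12.8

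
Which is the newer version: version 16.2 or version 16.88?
version 16.88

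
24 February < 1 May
True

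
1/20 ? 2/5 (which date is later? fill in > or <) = <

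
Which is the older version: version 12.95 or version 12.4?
version 12.4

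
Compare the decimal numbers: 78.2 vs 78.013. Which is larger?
78.2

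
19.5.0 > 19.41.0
False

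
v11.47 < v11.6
False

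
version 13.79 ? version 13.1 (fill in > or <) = >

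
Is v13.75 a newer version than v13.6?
Yes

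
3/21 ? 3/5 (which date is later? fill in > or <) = >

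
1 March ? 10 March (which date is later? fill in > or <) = <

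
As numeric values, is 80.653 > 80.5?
True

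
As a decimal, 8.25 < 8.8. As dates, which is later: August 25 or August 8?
August 25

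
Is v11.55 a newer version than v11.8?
Yes. Version numbers are compared segment by segment as integers, not as decimals: minor version 55 > 8, so v11.55 > v11.8 (even though the decimal 11.55 < 11.8).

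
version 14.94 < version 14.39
False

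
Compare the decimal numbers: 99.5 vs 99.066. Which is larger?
99.5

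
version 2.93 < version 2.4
False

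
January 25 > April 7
False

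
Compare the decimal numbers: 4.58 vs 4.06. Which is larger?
4.58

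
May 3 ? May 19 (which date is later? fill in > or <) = <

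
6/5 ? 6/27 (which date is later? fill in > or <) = <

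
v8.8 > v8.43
False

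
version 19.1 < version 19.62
True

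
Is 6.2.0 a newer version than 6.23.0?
No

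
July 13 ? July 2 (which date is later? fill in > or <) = >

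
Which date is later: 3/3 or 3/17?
3/17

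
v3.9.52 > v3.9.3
True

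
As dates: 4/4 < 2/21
False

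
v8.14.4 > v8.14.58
False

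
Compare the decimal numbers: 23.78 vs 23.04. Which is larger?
23.78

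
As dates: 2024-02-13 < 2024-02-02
False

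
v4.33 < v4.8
False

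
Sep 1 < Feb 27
False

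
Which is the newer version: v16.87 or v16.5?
v16.87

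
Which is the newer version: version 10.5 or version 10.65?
version 10.65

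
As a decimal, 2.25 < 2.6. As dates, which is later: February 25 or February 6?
February 25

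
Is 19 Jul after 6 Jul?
Yes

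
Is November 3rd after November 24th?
No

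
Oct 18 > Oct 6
True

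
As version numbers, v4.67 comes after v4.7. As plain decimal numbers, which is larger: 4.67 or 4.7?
4.7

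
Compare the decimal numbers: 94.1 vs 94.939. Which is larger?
94.939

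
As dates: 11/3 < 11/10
True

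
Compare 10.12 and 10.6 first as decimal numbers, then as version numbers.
As decimals: 10.12 < 10.6. As versions: v10.12 > v10.6 (minor version 12 > 6).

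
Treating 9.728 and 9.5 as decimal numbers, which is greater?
9.728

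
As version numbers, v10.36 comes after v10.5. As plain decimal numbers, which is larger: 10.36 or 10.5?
10.5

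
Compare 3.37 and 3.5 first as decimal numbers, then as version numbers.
As decimals: 3.37 < 3.5. As versions: v3.37 > v3.5 (minor version 37 > 5).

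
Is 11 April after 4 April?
Yes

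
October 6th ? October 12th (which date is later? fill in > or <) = <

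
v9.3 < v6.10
False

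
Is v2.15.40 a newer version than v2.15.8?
Yes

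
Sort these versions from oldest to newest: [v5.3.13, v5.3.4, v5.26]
[v5.3.4, v5.3.13, v5.26]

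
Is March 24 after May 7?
No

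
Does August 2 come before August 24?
Yes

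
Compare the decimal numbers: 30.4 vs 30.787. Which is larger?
30.787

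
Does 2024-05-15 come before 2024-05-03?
No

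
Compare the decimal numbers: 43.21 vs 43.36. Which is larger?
43.36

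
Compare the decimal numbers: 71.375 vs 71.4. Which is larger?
71.4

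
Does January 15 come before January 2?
No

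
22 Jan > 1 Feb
False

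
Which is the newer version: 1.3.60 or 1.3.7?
1.3.60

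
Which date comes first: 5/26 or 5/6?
5/6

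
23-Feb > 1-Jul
False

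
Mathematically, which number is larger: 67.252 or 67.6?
67.6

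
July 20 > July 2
True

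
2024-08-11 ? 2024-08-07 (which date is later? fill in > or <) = >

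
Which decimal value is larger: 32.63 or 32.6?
32.63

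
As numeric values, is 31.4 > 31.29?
True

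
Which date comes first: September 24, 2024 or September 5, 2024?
September 5, 2024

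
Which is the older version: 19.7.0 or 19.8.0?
19.7.0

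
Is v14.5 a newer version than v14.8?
No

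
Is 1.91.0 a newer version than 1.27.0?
Yes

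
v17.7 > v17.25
False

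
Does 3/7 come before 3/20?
Yes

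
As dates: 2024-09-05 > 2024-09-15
False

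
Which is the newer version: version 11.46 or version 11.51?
version 11.51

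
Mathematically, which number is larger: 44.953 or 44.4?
44.953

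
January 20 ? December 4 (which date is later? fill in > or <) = <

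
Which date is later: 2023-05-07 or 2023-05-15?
2023-05-15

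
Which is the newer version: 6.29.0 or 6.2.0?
6.29.0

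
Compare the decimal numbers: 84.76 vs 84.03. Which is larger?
84.76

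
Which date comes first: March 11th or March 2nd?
March 2nd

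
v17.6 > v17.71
False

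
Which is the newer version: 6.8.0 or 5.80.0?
6.8.0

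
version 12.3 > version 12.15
False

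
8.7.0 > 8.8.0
False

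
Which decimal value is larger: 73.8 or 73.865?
73.865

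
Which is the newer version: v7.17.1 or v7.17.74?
v7.17.74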